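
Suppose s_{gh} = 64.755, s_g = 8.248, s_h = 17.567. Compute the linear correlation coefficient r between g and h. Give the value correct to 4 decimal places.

0.4469

r = Cov(g,h) / (s_g · s_h) = 64.755 / (8.248 × 17.567)
  = 64.755 / 144.8926 ≈ 0.4469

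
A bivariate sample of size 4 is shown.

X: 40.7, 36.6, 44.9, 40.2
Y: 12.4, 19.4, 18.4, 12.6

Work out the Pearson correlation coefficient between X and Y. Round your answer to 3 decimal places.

-0.060

n = 4, ΣX = 162.4, ΣY = 62.8, ΣX² = 6628.1, ΣY² = 1027.44, ΣXY = 2547.4
nΣXY − ΣXΣY = 10189.6 − 10198.72 = -9.12
nΣX² − (ΣX)² = 26512.4 − 26373.76 = 138.64; nΣY² − (ΣY)² = 4109.76 − 3943.84 = 165.92
r = -9.12 / √(138.64 × 165.92) = -9.12 / 151.6679 ≈ -0.060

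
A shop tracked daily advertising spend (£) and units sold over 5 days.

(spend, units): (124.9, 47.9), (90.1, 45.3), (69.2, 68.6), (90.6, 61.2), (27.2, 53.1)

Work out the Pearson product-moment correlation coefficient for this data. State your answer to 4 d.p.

n = 5, Σx = 402, Σy = 276.1, Σx² = 37454.86, Σy² = 15617.51, Σxy = 21800.4
nΣxy − ΣxΣy = 109002 − 110992.2 = -1990.2
nΣx² − (Σx)² = 187274.3 − 161604 = 25670.3; nΣy² − (Σy)² = 78087.55 − 76231.21 = 1856.34
r = -1990.2 / √(25670.3 × 1856.34) = -1990.2 / 6903.1011 ≈ -0.2883

-0.2883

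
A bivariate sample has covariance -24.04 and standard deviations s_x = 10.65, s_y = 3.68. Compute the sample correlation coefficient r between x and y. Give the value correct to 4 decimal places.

-0.6134

r = Cov(x,y) / (s_x · s_y) = -24.04 / (10.65 × 3.68)
  = -24.04 / 39.1920 ≈ -0.6134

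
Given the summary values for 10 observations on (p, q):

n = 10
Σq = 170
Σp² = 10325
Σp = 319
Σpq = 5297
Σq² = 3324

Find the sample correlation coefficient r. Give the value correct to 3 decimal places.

-0.496

r = (nΣpq − ΣpΣq) / √[(nΣp² − (Σp)²)(nΣq² − (Σq)²)]
Numerator: 10×5297 − 319×170 = -1260
Denominator: √[(103250 − 101761)(33240 − 28900)] = √[1489 × 4340] = 2542.0976
r = -1260 / 2542.0976 ≈ -0.496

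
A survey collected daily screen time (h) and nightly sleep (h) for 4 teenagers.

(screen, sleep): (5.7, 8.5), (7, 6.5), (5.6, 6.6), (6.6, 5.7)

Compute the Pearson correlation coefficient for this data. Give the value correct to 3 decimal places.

-0.579

n = 4, Σx = 24.9, Σy = 27.3, Σx² = 156.41, Σy² = 190.55, Σxy = 168.53
nΣxy − ΣxΣy = 674.12 − 679.77 = -5.65
nΣx² − (Σx)² = 625.64 − 620.01 = 5.63; nΣy² − (Σy)² = 762.2 − 745.29 = 16.91
r = -5.65 / √(5.63 × 16.91) = -5.65 / 9.7572 ≈ -0.579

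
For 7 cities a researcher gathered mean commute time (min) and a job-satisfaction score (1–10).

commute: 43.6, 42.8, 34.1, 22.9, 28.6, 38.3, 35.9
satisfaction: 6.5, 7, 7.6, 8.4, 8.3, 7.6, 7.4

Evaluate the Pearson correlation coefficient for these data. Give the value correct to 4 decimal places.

-0.9424

n = 7, Σx = 246.2, Σy = 52.8, Σx² = 8993.68, Σy² = 400.98, Σxy = 1828.64
nΣxy − ΣxΣy = 12800.48 − 12999.36 = -198.88
nΣx² − (Σx)² = 62955.76 − 60614.44 = 2341.32; nΣy² − (Σy)² = 2806.86 − 2787.84 = 19.02
r = -198.88 / √(2341.32 × 19.02) = -198.88 / 211.0258 ≈ -0.9424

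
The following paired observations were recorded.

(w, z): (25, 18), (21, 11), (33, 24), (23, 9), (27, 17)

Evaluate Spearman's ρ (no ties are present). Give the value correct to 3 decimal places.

Rank w: 3, 1, 5, 2, 4
Rank z: 4, 2, 5, 1, 3
d = rank(w) − rank(z): -1, -1, 0, 1, 1; Σd² = 4
ρ = 1 − 6Σd² / [n(n²−1)] = 1 − 6×4 / (5×24) = 1 − 24/120 ≈ 0.800

0.800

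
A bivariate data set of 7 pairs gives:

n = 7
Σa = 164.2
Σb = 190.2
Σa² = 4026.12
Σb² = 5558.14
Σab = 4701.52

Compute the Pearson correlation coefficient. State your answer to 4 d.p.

r = (nΣab − ΣaΣb) / √[(nΣa² − (Σa)²)(nΣb² − (Σb)²)]
Numerator: 7×4701.52 − 164.2×190.2 = 1679.8
Denominator: √[(28182.84 − 26961.64)(38906.98 − 36176.04)] = √[1221.2 × 2730.94] = 1826.2048
r = 1679.8 / 1826.2048 ≈ 0.9198

0.9198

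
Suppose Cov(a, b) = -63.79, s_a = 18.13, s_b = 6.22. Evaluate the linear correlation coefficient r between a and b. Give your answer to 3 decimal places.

r = Cov(a,b) / (s_a · s_b) = -63.79 / (18.13 × 6.22)
  = -63.79 / 112.7686 ≈ -0.566

-0.566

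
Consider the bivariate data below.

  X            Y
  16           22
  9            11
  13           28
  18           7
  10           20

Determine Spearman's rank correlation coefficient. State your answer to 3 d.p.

-0.100

Rank X: 4, 1, 3, 5, 2
Rank Y: 4, 2, 5, 1, 3
d = rank(X) − rank(Y): 0, -1, -2, 4, -1; Σd² = 22
ρ = 1 − 6Σd² / [n(n²−1)] = 1 − 6×22 / (5×24) = 1 − 132/120 ≈ -0.100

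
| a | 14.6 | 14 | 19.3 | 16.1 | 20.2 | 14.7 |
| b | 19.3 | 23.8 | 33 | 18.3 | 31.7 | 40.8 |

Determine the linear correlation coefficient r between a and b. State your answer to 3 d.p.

0.305

n = 6, Σa = 98.9, Σb = 166.9, Σa² = 1664.99, Σb² = 5032.35, Σab = 2786.61
nΣab − ΣaΣb = 16719.66 − 16506.41 = 213.25
nΣa² − (Σa)² = 9989.94 − 9781.21 = 208.73; nΣb² − (Σb)² = 30194.1 − 27855.61 = 2338.49
r = 213.25 / √(208.73 × 2338.49) = 213.25 / 698.6509 ≈ 0.305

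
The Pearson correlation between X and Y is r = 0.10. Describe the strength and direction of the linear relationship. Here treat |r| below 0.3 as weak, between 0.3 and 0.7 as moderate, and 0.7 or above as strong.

weak positive

r = 0.10 > 0 so the relationship is positive.
|r| = 0.10, which falls in the weak range.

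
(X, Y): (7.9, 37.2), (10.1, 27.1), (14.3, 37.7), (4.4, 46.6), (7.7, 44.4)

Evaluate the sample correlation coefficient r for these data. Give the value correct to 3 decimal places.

n = 5, ΣX = 44.4, ΣY = 193, ΣX² = 447.56, ΣY² = 7682.46, ΣXY = 1653.62
nΣXY − ΣXΣY = 8268.1 − 8569.2 = -301.1
nΣX² − (ΣX)² = 2237.8 − 1971.36 = 266.44; nΣY² − (ΣY)² = 38412.3 − 37249 = 1163.3
r = -301.1 / √(266.44 × 1163.3) = -301.1 / 556.7312 ≈ -0.541

-0.541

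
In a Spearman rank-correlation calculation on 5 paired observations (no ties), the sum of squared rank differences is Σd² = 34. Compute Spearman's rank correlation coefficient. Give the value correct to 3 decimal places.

ρ = 1 − 6Σd² / [n(n²−1)] = 1 − 6×34 / (5×24)
  = 1 − 204/120 = 1 − 1.7000 ≈ -0.700

-0.700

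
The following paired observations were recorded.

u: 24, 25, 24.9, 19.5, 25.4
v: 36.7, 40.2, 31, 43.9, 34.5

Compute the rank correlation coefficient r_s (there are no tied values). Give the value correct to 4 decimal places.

Rank u: 2, 4, 3, 1, 5
Rank v: 3, 4, 1, 5, 2
d = rank(u) − rank(v): -1, 0, 2, -4, 3; Σd² = 30
ρ = 1 − 6Σd² / [n(n²−1)] = 1 − 6×30 / (5×24) = 1 − 180/120 ≈ -0.5000

-0.5000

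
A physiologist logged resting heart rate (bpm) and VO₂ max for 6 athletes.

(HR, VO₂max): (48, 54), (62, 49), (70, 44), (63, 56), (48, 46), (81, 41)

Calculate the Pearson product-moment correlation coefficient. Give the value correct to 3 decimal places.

-0.572

n = 6, Σx = 372, Σy = 290, Σx² = 23882, Σy² = 14186, Σxy = 17767
nΣxy − ΣxΣy = 106602 − 107880 = -1278
nΣx² − (Σx)² = 143292 − 138384 = 4908; nΣy² − (Σy)² = 85116 − 84100 = 1016
r = -1278 / √(4908 × 1016) = -1278 / 2233.0535 ≈ -0.572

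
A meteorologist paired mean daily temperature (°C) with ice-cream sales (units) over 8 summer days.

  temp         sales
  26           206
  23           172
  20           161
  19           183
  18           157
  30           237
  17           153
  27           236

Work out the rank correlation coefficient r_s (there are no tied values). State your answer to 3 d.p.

Rank temp: 6, 5, 4, 3, 2, 8, 1, 7
Rank sales: 6, 4, 3, 5, 2, 8, 1, 7
d = rank(temp) − rank(sales): 0, 1, 1, -2, 0, 0, 0, 0; Σd² = 6
ρ = 1 − 6Σd² / [n(n²−1)] = 1 − 6×6 / (8×63) = 1 − 36/504 ≈ 0.929

0.929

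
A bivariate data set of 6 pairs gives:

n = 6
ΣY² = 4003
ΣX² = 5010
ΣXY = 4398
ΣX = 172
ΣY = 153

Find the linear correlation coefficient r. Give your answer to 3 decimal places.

r = (nΣXY − ΣXΣY) / √[(nΣX² − (ΣX)²)(nΣY² − (ΣY)²)]
Numerator: 6×4398 − 172×153 = 72
Denominator: √[(30060 − 29584)(24018 − 23409)] = √[476 × 609] = 538.4088
r = 72 / 538.4088 ≈ 0.134

0.134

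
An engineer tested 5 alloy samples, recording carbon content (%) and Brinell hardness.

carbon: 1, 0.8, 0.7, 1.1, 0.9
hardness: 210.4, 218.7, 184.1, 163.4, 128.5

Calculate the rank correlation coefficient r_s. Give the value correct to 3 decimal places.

-0.300

Rank carbon: 4, 2, 1, 5, 3
Rank hardness: 4, 5, 3, 2, 1
d = rank(carbon) − rank(hardness): 0, -3, -2, 3, 2; Σd² = 26
ρ = 1 − 6Σd² / [n(n²−1)] = 1 − 6×26 / (5×24) = 1 − 156/120 ≈ -0.300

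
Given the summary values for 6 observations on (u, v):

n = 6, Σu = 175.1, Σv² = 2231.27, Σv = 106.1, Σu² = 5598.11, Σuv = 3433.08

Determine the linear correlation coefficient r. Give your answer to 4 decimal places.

0.8088

r = (nΣuv − ΣuΣv) / √[(nΣu² − (Σu)²)(nΣv² − (Σv)²)]
Numerator: 6×3433.08 − 175.1×106.1 = 2020.37
Denominator: √[(33588.66 − 30660.01)(13387.62 − 11257.21)] = √[2928.65 × 2130.41] = 2497.8441
r = 2020.37 / 2497.8441 ≈ 0.8088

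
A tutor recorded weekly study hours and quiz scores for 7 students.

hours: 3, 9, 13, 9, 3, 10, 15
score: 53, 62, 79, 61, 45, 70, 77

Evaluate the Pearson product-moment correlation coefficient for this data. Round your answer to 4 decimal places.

0.9530

n = 7, Σx = 62, Σy = 447, Σx² = 674, Σy² = 29469, Σxy = 4283
nΣxy − ΣxΣy = 29981 − 27714 = 2267
nΣx² − (Σx)² = 4718 − 3844 = 874; nΣy² − (Σy)² = 206283 − 199809 = 6474
r = 2267 / √(874 × 6474) = 2267 / 2378.7131 ≈ 0.9530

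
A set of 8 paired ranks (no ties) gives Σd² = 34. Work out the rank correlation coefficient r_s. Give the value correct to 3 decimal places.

ρ = 1 − 6Σd² / [n(n²−1)] = 1 − 6×34 / (8×63)
  = 1 − 204/504 = 1 − 0.4048 ≈ 0.595

0.595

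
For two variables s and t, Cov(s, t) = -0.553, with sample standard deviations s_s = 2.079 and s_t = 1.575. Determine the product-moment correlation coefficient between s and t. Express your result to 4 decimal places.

r = Cov(s,t) / (s_s · s_t) = -0.553 / (2.079 × 1.575)
  = -0.553 / 3.2744 ≈ -0.1689

-0.1689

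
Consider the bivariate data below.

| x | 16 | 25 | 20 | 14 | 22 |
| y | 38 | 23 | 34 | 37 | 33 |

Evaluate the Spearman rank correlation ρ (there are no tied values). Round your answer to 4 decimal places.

Rank x: 2, 5, 3, 1, 4
Rank y: 5, 1, 3, 4, 2
d = rank(x) − rank(y): -3, 4, 0, -3, 2; Σd² = 38
ρ = 1 − 6Σd² / [n(n²−1)] = 1 − 6×38 / (5×24) = 1 − 228/120 ≈ -0.9000

-0.9000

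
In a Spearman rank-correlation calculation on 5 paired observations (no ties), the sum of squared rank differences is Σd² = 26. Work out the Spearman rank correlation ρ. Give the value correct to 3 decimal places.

ρ = 1 − 6Σd² / [n(n²−1)] = 1 − 6×26 / (5×24)
  = 1 − 156/120 = 1 − 1.3000 ≈ -0.300

-0.300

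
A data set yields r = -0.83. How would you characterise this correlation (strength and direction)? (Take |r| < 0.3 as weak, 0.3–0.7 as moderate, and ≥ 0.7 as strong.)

r = -0.83 < 0 so the relationship is negative.
|r| = 0.83, which falls in the strong range.

strong negative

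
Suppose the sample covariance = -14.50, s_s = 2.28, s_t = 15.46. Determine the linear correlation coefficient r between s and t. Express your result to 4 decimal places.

r = Cov(s,t) / (s_s · s_t) = -14.50 / (2.28 × 15.46)
  = -14.50 / 35.2488 ≈ -0.4114

-0.4114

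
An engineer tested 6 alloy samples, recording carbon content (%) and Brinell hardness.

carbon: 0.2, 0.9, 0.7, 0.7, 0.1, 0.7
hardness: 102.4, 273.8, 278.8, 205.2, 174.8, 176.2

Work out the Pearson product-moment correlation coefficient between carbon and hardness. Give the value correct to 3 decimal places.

0.748

n = 6, Σx = 3.3, Σy = 1211.2, Σx² = 2.33, Σy² = 266890.16, Σxy = 746.52
nΣxy − ΣxΣy = 4479.12 − 3996.96 = 482.16
nΣx² − (Σx)² = 13.98 − 10.89 = 3.09; nΣy² − (Σy)² = 1601340.96 − 1467005.44 = 134335.52
r = 482.16 / √(3.09 × 134335.52) = 482.16 / 644.2800 ≈ 0.748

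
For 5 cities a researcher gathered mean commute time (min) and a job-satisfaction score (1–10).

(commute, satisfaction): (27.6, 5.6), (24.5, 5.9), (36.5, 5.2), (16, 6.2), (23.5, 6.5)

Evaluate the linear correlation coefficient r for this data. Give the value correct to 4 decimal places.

n = 5, Σx = 128.1, Σy = 29.4, Σx² = 3502.51, Σy² = 173.9, Σxy = 740.86
nΣxy − ΣxΣy = 3704.3 − 3766.14 = -61.84
nΣx² − (Σx)² = 17512.55 − 16409.61 = 1102.94; nΣy² − (Σy)² = 869.5 − 864.36 = 5.14
r = -61.84 / √(1102.94 × 5.14) = -61.84 / 75.2935 ≈ -0.8213

-0.8213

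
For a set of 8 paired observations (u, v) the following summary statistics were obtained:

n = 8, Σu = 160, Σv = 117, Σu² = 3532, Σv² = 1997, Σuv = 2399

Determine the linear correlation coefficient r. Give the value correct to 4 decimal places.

r = (nΣuv − ΣuΣv) / √[(nΣu² − (Σu)²)(nΣv² − (Σv)²)]
Numerator: 8×2399 − 160×117 = 472
Denominator: √[(28256 − 25600)(15976 − 13689)] = √[2656 × 2287] = 2464.6038
r = 472 / 2464.6038 ≈ 0.1915

0.1915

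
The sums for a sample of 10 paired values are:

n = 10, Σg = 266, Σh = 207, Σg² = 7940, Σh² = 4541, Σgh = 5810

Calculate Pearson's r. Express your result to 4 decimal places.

0.6457

r = (nΣgh − ΣgΣh) / √[(nΣg² − (Σg)²)(nΣh² − (Σh)²)]
Numerator: 10×5810 − 266×207 = 3038
Denominator: √[(79400 − 70756)(45410 − 42849)] = √[8644 × 2561] = 4705.0275
r = 3038 / 4705.0275 ≈ 0.6457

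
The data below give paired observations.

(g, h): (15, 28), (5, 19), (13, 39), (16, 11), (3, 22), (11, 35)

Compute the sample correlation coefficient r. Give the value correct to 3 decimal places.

n = 6, Σg = 63, Σh = 154, Σg² = 805, Σh² = 4496, Σgh = 1649
nΣgh − ΣgΣh = 9894 − 9702 = 192
nΣg² − (Σg)² = 4830 − 3969 = 861; nΣh² − (Σh)² = 26976 − 23716 = 3260
r = 192 / √(861 × 3260) = 192 / 1675.3686 ≈ 0.115

0.115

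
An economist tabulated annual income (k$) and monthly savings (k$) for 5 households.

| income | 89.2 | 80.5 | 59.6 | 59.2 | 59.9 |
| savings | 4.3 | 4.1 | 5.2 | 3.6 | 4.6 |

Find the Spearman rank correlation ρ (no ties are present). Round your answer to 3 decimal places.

0.100

Rank income: 5, 4, 2, 1, 3
Rank savings: 3, 2, 5, 1, 4
d = rank(income) − rank(savings): 2, 2, -3, 0, -1; Σd² = 18
ρ = 1 − 6Σd² / [n(n²−1)] = 1 − 6×18 / (5×24) = 1 − 108/120 ≈ 0.100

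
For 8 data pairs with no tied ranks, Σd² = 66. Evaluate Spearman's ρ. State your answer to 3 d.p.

0.214

ρ = 1 − 6Σd² / [n(n²−1)] = 1 − 6×66 / (8×63)
  = 1 − 396/504 = 1 − 0.7857 ≈ 0.214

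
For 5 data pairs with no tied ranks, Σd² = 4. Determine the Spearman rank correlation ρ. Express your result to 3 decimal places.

ρ = 1 − 6Σd² / [n(n²−1)] = 1 − 6×4 / (5×24)
  = 1 − 24/120 = 1 − 0.2000 ≈ 0.800

0.800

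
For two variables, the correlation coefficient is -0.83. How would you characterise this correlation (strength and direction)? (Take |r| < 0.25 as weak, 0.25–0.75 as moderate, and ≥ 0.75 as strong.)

r = -0.83 < 0 so the relationship is negative.
|r| = 0.83, which falls in the strong range.

strong negative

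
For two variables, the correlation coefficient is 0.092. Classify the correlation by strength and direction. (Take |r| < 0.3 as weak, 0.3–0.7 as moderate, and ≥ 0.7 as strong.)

r = 0.092 > 0 so the relationship is positive.
|r| = 0.092, which falls in the weak range.

weak positive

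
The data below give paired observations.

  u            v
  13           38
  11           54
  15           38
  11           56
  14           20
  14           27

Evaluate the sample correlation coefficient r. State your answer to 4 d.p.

-0.8114

n = 6, Σu = 78, Σv = 233, Σu² = 1028, Σv² = 10069, Σuv = 2932
nΣuv − ΣuΣv = 17592 − 18174 = -582
nΣu² − (Σu)² = 6168 − 6084 = 84; nΣv² − (Σv)² = 60414 − 54289 = 6125
r = -582 / √(84 × 6125) = -582 / 717.2866 ≈ -0.8114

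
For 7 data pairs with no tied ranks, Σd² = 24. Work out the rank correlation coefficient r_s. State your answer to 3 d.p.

0.571

ρ = 1 − 6Σd² / [n(n²−1)] = 1 − 6×24 / (7×48)
  = 1 − 144/336 = 1 − 0.4286 ≈ 0.571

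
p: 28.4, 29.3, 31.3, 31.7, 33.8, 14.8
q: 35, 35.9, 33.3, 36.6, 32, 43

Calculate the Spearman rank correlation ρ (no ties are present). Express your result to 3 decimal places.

Rank p: 2, 3, 4, 5, 6, 1
Rank q: 3, 4, 2, 5, 1, 6
d = rank(p) − rank(q): -1, -1, 2, 0, 5, -5; Σd² = 56
ρ = 1 − 6Σd² / [n(n²−1)] = 1 − 6×56 / (6×35) = 1 − 336/210 ≈ -0.600

-0.600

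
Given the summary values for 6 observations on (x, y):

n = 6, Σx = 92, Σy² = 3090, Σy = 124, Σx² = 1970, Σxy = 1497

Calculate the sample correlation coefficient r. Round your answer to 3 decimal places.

r = (nΣxy − ΣxΣy) / √[(nΣx² − (Σx)²)(nΣy² − (Σy)²)]
Numerator: 6×1497 − 92×124 = -2426
Denominator: √[(11820 − 8464)(18540 − 15376)] = √[3356 × 3164] = 3258.5862
r = -2426 / 3258.5862 ≈ -0.744

-0.744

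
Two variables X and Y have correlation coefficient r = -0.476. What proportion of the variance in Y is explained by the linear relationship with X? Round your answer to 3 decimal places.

r² = (-0.476)² = 0.227

0.227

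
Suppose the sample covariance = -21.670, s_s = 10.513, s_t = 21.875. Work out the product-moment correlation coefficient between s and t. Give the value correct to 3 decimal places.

r = Cov(s,t) / (s_s · s_t) = -21.670 / (10.513 × 21.875)
  = -21.670 / 229.9719 ≈ -0.094

-0.094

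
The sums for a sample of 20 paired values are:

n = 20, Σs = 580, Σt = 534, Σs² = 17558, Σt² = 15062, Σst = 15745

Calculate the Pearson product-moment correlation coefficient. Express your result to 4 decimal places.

r = (nΣst − ΣsΣt) / √[(nΣs² − (Σs)²)(nΣt² − (Σt)²)]
Numerator: 20×15745 − 580×534 = 5180
Denominator: √[(351160 − 336400)(301240 − 285156)] = √[14760 × 16084] = 15407.7850
r = 5180 / 15407.7850 ≈ 0.3362

0.3362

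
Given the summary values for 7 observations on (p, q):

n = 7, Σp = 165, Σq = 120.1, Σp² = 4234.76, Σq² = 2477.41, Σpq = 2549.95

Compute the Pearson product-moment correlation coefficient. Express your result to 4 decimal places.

r = (nΣpq − ΣpΣq) / √[(nΣp² − (Σp)²)(nΣq² − (Σq)²)]
Numerator: 7×2549.95 − 165×120.1 = -1966.85
Denominator: √[(29643.32 − 27225)(17341.87 − 14424.01)] = √[2418.32 × 2917.86] = 2656.3733
r = -1966.85 / 2656.3733 ≈ -0.7404

-0.7404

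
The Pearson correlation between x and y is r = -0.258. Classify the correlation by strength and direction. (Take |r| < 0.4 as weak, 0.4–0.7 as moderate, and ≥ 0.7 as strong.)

weak negative

r = -0.258 < 0 so the relationship is negative.
|r| = 0.258, which falls in the weak range.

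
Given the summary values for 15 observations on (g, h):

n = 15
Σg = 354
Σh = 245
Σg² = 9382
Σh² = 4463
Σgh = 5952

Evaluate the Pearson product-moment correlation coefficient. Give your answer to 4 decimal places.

0.2469

r = (nΣgh − ΣgΣh) / √[(nΣg² − (Σg)²)(nΣh² − (Σh)²)]
Numerator: 15×5952 − 354×245 = 2550
Denominator: √[(140730 − 125316)(66945 − 60025)] = √[15414 × 6920] = 10327.8691
r = 2550 / 10327.8691 ≈ 0.2469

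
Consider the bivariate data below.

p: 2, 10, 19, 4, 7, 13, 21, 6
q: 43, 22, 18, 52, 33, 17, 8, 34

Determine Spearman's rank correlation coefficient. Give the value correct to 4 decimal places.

Rank p: 1, 5, 7, 2, 4, 6, 8, 3
Rank q: 7, 4, 3, 8, 5, 2, 1, 6
d = rank(p) − rank(q): -6, 1, 4, -6, -1, 4, 7, -3; Σd² = 164
ρ = 1 − 6Σd² / [n(n²−1)] = 1 − 6×164 / (8×63) = 1 − 984/504 ≈ -0.9524

-0.9524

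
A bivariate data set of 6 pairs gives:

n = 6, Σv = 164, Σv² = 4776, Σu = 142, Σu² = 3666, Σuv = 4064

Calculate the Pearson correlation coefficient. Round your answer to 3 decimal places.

r = (nΣuv − ΣuΣv) / √[(nΣu² − (Σu)²)(nΣv² − (Σv)²)]
Numerator: 6×4064 − 142×164 = 1096
Denominator: √[(21996 − 20164)(28656 − 26896)] = √[1832 × 1760] = 1795.6392
r = 1096 / 1795.6392 ≈ 0.610

0.610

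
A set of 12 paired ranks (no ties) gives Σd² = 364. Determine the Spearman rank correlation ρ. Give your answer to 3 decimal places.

ρ = 1 − 6Σd² / [n(n²−1)] = 1 − 6×364 / (12×143)
  = 1 − 2184/1716 = 1 − 1.2727 ≈ -0.273

-0.273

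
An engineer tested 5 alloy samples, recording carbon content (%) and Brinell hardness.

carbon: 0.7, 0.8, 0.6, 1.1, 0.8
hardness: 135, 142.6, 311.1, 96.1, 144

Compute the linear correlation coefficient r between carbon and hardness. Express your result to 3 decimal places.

-0.750

n = 5, Σx = 4, Σy = 828.8, Σx² = 3.34, Σy² = 165314.18, Σxy = 616.15
nΣxy − ΣxΣy = 3080.75 − 3315.2 = -234.45
nΣx² − (Σx)² = 16.7 − 16 = 0.7; nΣy² − (Σy)² = 826570.9 − 686909.44 = 139661.46
r = -234.45 / √(0.7 × 139661.46) = -234.45 / 312.6708 ≈ -0.750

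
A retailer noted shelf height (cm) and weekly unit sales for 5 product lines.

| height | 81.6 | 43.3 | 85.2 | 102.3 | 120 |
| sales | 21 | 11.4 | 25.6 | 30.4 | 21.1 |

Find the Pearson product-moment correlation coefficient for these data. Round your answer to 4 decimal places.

n = 5, Σx = 432.4, Σy = 109.5, Σx² = 40657.78, Σy² = 2595.69, Σxy = 10030.26
nΣxy − ΣxΣy = 50151.3 − 47347.8 = 2803.5
nΣx² − (Σx)² = 203288.9 − 186969.76 = 16319.14; nΣy² − (Σy)² = 12978.45 − 11990.25 = 988.2
r = 2803.5 / √(16319.14 × 988.2) = 2803.5 / 4015.7906 ≈ 0.6981

0.6981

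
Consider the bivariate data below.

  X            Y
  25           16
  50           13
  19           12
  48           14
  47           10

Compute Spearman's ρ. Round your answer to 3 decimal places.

Rank X: 2, 5, 1, 4, 3
Rank Y: 5, 3, 2, 4, 1
d = rank(X) − rank(Y): -3, 2, -1, 0, 2; Σd² = 18
ρ = 1 − 6Σd² / [n(n²−1)] = 1 − 6×18 / (5×24) = 1 − 108/120 ≈ 0.100

0.100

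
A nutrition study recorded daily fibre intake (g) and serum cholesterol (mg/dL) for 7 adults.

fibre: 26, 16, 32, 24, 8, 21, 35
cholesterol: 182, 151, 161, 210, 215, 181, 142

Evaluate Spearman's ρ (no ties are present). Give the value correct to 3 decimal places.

-0.536

Rank fibre: 5, 2, 6, 4, 1, 3, 7
Rank cholesterol: 5, 2, 3, 6, 7, 4, 1
d = rank(fibre) − rank(cholesterol): 0, 0, 3, -2, -6, -1, 6; Σd² = 86
ρ = 1 − 6Σd² / [n(n²−1)] = 1 − 6×86 / (7×48) = 1 − 516/336 ≈ -0.536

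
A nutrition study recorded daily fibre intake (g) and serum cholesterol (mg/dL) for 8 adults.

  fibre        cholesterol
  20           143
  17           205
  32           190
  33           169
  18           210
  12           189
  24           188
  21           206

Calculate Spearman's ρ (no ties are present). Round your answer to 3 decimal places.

Rank fibre: 4, 2, 7, 8, 3, 1, 6, 5
Rank cholesterol: 1, 6, 5, 2, 8, 4, 3, 7
d = rank(fibre) − rank(cholesterol): 3, -4, 2, 6, -5, -3, 3, -2; Σd² = 112
ρ = 1 − 6Σd² / [n(n²−1)] = 1 − 6×112 / (8×63) = 1 − 672/504 ≈ -0.333

-0.333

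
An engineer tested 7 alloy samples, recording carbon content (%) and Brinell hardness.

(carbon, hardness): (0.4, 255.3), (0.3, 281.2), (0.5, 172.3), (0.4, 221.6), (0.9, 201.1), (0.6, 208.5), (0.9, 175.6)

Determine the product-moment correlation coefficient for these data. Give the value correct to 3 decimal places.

n = 7, Σx = 4, Σy = 1515.6, Σx² = 2.64, Σy² = 337794.2, Σxy = 825.4
nΣxy − ΣxΣy = 5777.8 − 6062.4 = -284.6
nΣx² − (Σx)² = 18.48 − 16 = 2.48; nΣy² − (Σy)² = 2364559.4 − 2297043.36 = 67516.04
r = -284.6 / √(2.48 × 67516.04) = -284.6 / 409.1941 ≈ -0.696

-0.696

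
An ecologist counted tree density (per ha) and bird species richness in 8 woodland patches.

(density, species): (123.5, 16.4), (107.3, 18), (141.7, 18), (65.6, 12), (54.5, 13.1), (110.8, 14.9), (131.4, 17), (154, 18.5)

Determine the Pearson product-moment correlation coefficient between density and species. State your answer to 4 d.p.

n = 8, Σx = 888.8, Σy = 127.9, Σx² = 107376.64, Σy² = 2085.83, Σxy = 14742.27
nΣxy − ΣxΣy = 117938.16 − 113677.52 = 4260.64
nΣx² − (Σx)² = 859013.12 − 789965.44 = 69047.68; nΣy² − (Σy)² = 16686.64 − 16358.41 = 328.23
r = 4260.64 / √(69047.68 × 328.23) = 4260.64 / 4760.6218 ≈ 0.8950

0.8950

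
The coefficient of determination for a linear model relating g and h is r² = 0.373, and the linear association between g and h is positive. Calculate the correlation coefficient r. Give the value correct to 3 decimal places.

0.611

|r| = √0.373 = 0.611
The association is positive, so r = 0.611.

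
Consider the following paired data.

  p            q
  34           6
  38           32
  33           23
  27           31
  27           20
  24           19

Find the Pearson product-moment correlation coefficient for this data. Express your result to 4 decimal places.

n = 6, Σp = 183, Σq = 131, Σp² = 5723, Σq² = 3311, Σpq = 4012
nΣpq − ΣpΣq = 24072 − 23973 = 99
nΣp² − (Σp)² = 34338 − 33489 = 849; nΣq² − (Σq)² = 19866 − 17161 = 2705
r = 99 / √(849 × 2705) = 99 / 1515.4356 ≈ 0.0653

0.0653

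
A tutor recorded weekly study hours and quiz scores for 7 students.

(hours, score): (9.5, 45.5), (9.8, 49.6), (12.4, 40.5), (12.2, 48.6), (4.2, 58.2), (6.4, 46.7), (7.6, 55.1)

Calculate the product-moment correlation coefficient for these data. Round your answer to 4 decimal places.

n = 7, Σx = 62.1, Σy = 344.2, Σx² = 605.25, Σy² = 17136.76, Σxy = 2975.53
nΣxy − ΣxΣy = 20828.71 − 21374.82 = -546.11
nΣx² − (Σx)² = 4236.75 − 3856.41 = 380.34; nΣy² − (Σy)² = 119957.32 − 118473.64 = 1483.68
r = -546.11 / √(380.34 × 1483.68) = -546.11 / 751.2009 ≈ -0.7270

-0.7270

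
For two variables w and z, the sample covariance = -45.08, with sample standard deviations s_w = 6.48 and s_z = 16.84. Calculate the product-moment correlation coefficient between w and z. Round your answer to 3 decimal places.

-0.413

r = Cov(w,z) / (s_w · s_z) = -45.08 / (6.48 × 16.84)
  = -45.08 / 109.1232 ≈ -0.413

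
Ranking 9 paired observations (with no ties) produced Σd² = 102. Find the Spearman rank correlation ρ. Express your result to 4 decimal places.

ρ = 1 − 6Σd² / [n(n²−1)] = 1 − 6×102 / (9×80)
  = 1 − 612/720 = 1 − 0.85000 ≈ 0.1500

0.1500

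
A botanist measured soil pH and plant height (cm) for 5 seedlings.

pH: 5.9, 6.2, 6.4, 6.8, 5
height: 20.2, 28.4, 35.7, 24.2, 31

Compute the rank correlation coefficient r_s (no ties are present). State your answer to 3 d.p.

0.000

Rank pH: 2, 3, 4, 5, 1
Rank height: 1, 3, 5, 2, 4
d = rank(pH) − rank(height): 1, 0, -1, 3, -3; Σd² = 20
ρ = 1 − 6Σd² / [n(n²−1)] = 1 − 6×20 / (5×24) = 1 − 120/120 ≈ 0.000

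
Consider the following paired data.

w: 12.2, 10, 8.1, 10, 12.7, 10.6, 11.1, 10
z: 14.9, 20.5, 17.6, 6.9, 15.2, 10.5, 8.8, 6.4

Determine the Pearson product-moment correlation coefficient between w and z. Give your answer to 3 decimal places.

n = 8, Σw = 84.7, Σz = 100.8, Σw² = 911.31, Σz² = 1459.32, Σwz = 1064.36
nΣwz − ΣwΣz = 8514.88 − 8537.76 = -22.88
nΣw² − (Σw)² = 7290.48 − 7174.09 = 116.39; nΣz² − (Σz)² = 11674.56 − 10160.64 = 1513.92
r = -22.88 / √(116.39 × 1513.92) = -22.88 / 419.7680 ≈ -0.055

-0.055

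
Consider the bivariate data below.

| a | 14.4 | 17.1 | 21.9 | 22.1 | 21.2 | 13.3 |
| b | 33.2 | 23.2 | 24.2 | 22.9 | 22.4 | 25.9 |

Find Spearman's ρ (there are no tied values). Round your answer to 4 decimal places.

Rank a: 2, 3, 5, 6, 4, 1
Rank b: 6, 3, 4, 2, 1, 5
d = rank(a) − rank(b): -4, 0, 1, 4, 3, -4; Σd² = 58
ρ = 1 − 6Σd² / [n(n²−1)] = 1 − 6×58 / (6×35) = 1 − 348/210 ≈ -0.6571

-0.6571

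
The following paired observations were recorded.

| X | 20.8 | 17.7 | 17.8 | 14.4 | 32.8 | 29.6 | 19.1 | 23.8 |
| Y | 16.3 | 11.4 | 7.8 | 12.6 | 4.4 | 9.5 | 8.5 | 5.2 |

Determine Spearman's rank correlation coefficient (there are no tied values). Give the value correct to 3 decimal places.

-0.548

Rank X: 5, 2, 3, 1, 8, 7, 4, 6
Rank Y: 8, 6, 3, 7, 1, 5, 4, 2
d = rank(X) − rank(Y): -3, -4, 0, -6, 7, 2, 0, 4; Σd² = 130
ρ = 1 − 6Σd² / [n(n²−1)] = 1 − 6×130 / (8×63) = 1 − 780/504 ≈ -0.548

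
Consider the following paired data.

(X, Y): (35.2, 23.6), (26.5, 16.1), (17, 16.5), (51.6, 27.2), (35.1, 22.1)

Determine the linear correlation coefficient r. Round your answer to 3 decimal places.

n = 5, ΣX = 165.4, ΣY = 105.5, ΣX² = 6124.86, ΣY² = 2316.67, ΣXY = 3717.1
nΣXY − ΣXΣY = 18585.5 − 17449.7 = 1135.8
nΣX² − (ΣX)² = 30624.3 − 27357.16 = 3267.14; nΣY² − (ΣY)² = 11583.35 − 11130.25 = 453.1
r = 1135.8 / √(3267.14 × 453.1) = 1135.8 / 1216.6927 ≈ 0.934

0.934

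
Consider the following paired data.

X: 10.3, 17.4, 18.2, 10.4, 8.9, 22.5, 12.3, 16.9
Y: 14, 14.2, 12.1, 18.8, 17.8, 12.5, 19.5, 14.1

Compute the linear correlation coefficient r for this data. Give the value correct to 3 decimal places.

-0.744

n = 8, ΣX = 116.9, ΣY = 123, ΣX² = 1870.61, ΣY² = 1949.64, ΣXY = 1724.83
nΣXY − ΣXΣY = 13798.64 − 14378.7 = -580.06
nΣX² − (ΣX)² = 14964.88 − 13665.61 = 1299.27; nΣY² − (ΣY)² = 15597.12 − 15129 = 468.12
r = -580.06 / √(1299.27 × 468.12) = -580.06 / 779.8809 ≈ -0.744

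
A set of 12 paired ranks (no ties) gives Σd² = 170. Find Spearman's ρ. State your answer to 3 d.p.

ρ = 1 − 6Σd² / [n(n²−1)] = 1 − 6×170 / (12×143)
  = 1 − 1020/1716 = 1 − 0.5944 ≈ 0.406

0.406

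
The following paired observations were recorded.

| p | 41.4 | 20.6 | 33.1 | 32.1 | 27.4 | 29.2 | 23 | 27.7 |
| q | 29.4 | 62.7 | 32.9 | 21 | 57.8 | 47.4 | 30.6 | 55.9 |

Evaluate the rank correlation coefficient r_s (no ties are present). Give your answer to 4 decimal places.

-0.6667

Rank p: 8, 1, 7, 6, 3, 5, 2, 4
Rank q: 2, 8, 4, 1, 7, 5, 3, 6
d = rank(p) − rank(q): 6, -7, 3, 5, -4, 0, -1, -2; Σd² = 140
ρ = 1 − 6Σd² / [n(n²−1)] = 1 − 6×140 / (8×63) = 1 − 840/504 ≈ -0.6667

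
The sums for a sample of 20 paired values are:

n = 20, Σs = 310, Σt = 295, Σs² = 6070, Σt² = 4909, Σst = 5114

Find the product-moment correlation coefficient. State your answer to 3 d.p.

r = (nΣst − ΣsΣt) / √[(nΣs² − (Σs)²)(nΣt² − (Σt)²)]
Numerator: 20×5114 − 310×295 = 10830
Denominator: √[(121400 − 96100)(98180 − 87025)] = √[25300 × 11155] = 16799.4494
r = 10830 / 16799.4494 ≈ 0.645

0.645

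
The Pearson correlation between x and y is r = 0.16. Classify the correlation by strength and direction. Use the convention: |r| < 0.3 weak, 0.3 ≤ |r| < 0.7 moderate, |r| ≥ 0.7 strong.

r = 0.16 > 0 so the relationship is positive.
|r| = 0.16, which falls in the weak range.

weak positive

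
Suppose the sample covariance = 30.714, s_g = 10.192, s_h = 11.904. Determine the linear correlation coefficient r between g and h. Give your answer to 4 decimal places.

0.2532

r = Cov(g,h) / (s_g · s_h) = 30.714 / (10.192 × 11.904)
  = 30.714 / 121.3256 ≈ 0.2532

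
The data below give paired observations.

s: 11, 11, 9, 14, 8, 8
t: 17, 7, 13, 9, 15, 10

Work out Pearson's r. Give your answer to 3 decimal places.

n = 6, Σs = 61, Σt = 71, Σs² = 647, Σt² = 913, Σst = 707
nΣst − ΣsΣt = 4242 − 4331 = -89
nΣs² − (Σs)² = 3882 − 3721 = 161; nΣt² − (Σt)² = 5478 − 5041 = 437
r = -89 / √(161 × 437) = -89 / 265.2489 ≈ -0.336

-0.336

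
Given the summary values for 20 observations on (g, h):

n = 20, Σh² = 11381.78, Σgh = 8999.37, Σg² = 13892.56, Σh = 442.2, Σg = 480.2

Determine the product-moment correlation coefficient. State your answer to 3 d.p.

-0.831

r = (nΣgh − ΣgΣh) / √[(nΣg² − (Σg)²)(nΣh² − (Σh)²)]
Numerator: 20×8999.37 − 480.2×442.2 = -32357.04
Denominator: √[(277851.2 − 230592.04)(227635.6 − 195540.84)] = √[47259.16 × 32094.76] = 38945.7494
r = -32357.04 / 38945.7494 ≈ -0.831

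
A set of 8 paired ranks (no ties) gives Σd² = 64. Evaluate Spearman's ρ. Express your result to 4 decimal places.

0.2381

ρ = 1 − 6Σd² / [n(n²−1)] = 1 − 6×64 / (8×63)
  = 1 − 384/504 = 1 − 0.76190 ≈ 0.2381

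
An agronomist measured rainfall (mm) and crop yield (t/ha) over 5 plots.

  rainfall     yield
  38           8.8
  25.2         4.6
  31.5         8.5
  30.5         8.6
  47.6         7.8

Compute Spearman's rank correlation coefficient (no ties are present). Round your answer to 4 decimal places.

Rank rainfall: 4, 1, 3, 2, 5
Rank yield: 5, 1, 3, 4, 2
d = rank(rainfall) − rank(yield): -1, 0, 0, -2, 3; Σd² = 14
ρ = 1 − 6Σd² / [n(n²−1)] = 1 − 6×14 / (5×24) = 1 − 84/120 ≈ 0.3000

0.3000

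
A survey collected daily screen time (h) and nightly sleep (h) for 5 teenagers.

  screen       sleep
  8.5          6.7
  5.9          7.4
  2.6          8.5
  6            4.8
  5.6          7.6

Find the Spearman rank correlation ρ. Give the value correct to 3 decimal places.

-0.900

Rank screen: 5, 3, 1, 4, 2
Rank sleep: 2, 3, 5, 1, 4
d = rank(screen) − rank(sleep): 3, 0, -4, 3, -2; Σd² = 38
ρ = 1 − 6Σd² / [n(n²−1)] = 1 − 6×38 / (5×24) = 1 − 228/120 ≈ -0.900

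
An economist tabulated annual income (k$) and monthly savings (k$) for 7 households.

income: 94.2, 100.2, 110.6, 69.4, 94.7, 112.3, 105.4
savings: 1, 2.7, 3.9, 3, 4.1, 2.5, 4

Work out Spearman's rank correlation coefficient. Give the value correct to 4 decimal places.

Rank income: 2, 4, 6, 1, 3, 7, 5
Rank savings: 1, 3, 5, 4, 7, 2, 6
d = rank(income) − rank(savings): 1, 1, 1, -3, -4, 5, -1; Σd² = 54
ρ = 1 − 6Σd² / [n(n²−1)] = 1 − 6×54 / (7×48) = 1 − 324/336 ≈ 0.0357

0.0357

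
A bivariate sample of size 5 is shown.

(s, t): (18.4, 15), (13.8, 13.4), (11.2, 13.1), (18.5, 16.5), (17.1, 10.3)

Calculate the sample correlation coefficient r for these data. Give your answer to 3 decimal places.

n = 5, Σs = 79, Σt = 68.3, Σs² = 1289.1, Σt² = 954.51, Σst = 1089.02
nΣst − ΣsΣt = 5445.1 − 5395.7 = 49.4
nΣs² − (Σs)² = 6445.5 − 6241 = 204.5; nΣt² − (Σt)² = 4772.55 − 4664.89 = 107.66
r = 49.4 / √(204.5 × 107.66) = 49.4 / 148.3795 ≈ 0.333

0.333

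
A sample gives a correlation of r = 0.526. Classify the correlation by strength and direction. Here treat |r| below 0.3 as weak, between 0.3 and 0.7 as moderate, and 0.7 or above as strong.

r = 0.526 > 0 so the relationship is positive.
|r| = 0.526, which falls in the moderate range.

moderate positive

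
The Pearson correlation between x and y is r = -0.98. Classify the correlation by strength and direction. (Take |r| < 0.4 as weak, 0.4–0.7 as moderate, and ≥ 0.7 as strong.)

r = -0.98 < 0 so the relationship is negative.
|r| = 0.98, which falls in the strong range.

strong negative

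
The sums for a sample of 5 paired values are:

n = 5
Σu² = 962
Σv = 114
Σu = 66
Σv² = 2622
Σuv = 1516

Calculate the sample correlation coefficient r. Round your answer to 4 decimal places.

r = (nΣuv − ΣuΣv) / √[(nΣu² − (Σu)²)(nΣv² − (Σv)²)]
Numerator: 5×1516 − 66×114 = 56
Denominator: √[(4810 − 4356)(13110 − 12996)] = √[454 × 114] = 227.4995
r = 56 / 227.4995 ≈ 0.2462

0.2462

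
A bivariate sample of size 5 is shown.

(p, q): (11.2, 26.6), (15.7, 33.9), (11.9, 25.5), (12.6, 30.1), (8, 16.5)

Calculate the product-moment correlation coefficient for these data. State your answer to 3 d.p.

0.968

n = 5, Σp = 59.4, Σq = 132.6, Σp² = 736.3, Σq² = 3685.28, Σpq = 1644.86
nΣpq − ΣpΣq = 8224.3 − 7876.44 = 347.86
nΣp² − (Σp)² = 3681.5 − 3528.36 = 153.14; nΣq² − (Σq)² = 18426.4 − 17582.76 = 843.64
r = 347.86 / √(153.14 × 843.64) = 347.86 / 359.4371 ≈ 0.968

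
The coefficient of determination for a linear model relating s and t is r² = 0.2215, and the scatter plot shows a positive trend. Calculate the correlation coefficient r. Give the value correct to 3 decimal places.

0.471

|r| = √0.2215 = 0.471
The association is positive, so r = 0.471.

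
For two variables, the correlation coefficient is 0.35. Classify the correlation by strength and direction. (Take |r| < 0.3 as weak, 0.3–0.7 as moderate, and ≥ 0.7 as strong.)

r = 0.35 > 0 so the relationship is positive.
|r| = 0.35, which falls in the moderate range.

moderate positive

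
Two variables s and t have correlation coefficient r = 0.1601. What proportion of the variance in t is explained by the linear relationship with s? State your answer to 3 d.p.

r² = (0.1601)² = 0.026

0.026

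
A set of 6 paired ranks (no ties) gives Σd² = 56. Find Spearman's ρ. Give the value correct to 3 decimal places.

-0.600

ρ = 1 − 6Σd² / [n(n²−1)] = 1 − 6×56 / (6×35)
  = 1 − 336/210 = 1 − 1.6000 ≈ -0.600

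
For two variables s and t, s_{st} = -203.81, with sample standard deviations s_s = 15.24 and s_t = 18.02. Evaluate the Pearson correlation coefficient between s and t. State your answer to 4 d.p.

-0.7421

r = Cov(s,t) / (s_s · s_t) = -203.81 / (15.24 × 18.02)
  = -203.81 / 274.6248 ≈ -0.7421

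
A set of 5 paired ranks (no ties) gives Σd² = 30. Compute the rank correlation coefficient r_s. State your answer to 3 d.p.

-0.500

ρ = 1 − 6Σd² / [n(n²−1)] = 1 − 6×30 / (5×24)
  = 1 − 180/120 = 1 − 1.5000 ≈ -0.500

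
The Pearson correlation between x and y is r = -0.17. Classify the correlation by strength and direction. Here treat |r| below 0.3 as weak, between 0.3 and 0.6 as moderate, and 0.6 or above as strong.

r = -0.17 < 0 so the relationship is negative.
|r| = 0.17, which falls in the weak range.

weak negative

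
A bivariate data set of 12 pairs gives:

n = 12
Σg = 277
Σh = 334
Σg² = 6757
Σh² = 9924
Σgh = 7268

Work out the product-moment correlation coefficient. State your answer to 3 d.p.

-0.926

r = (nΣgh − ΣgΣh) / √[(nΣg² − (Σg)²)(nΣh² − (Σh)²)]
Numerator: 12×7268 − 277×334 = -5302
Denominator: √[(81084 − 76729)(119088 − 111556)] = √[4355 × 7532] = 5727.2908
r = -5302 / 5727.2908 ≈ -0.926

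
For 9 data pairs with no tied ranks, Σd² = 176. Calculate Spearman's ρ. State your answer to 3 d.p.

-0.467

ρ = 1 − 6Σd² / [n(n²−1)] = 1 − 6×176 / (9×80)
  = 1 − 1056/720 = 1 − 1.4667 ≈ -0.467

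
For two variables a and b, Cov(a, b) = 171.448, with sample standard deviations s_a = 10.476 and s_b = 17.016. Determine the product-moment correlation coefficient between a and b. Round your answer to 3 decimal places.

0.962

r = Cov(a,b) / (s_a · s_b) = 171.448 / (10.476 × 17.016)
  = 171.448 / 178.2596 ≈ 0.962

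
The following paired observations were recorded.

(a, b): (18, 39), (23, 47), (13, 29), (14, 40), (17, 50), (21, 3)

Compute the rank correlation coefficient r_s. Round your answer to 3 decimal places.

0.086

Rank a: 4, 6, 1, 2, 3, 5
Rank b: 3, 5, 2, 4, 6, 1
d = rank(a) − rank(b): 1, 1, -1, -2, -3, 4; Σd² = 32
ρ = 1 − 6Σd² / [n(n²−1)] = 1 − 6×32 / (6×35) = 1 − 192/210 ≈ 0.086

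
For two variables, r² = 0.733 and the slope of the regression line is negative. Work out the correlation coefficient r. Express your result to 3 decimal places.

-0.856

|r| = √0.733 = 0.856
The association is negative, so r = −0.856.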